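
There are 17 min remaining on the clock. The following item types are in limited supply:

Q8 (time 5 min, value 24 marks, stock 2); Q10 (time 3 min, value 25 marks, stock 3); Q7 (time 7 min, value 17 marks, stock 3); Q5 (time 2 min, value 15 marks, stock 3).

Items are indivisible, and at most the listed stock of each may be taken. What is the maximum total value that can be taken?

Top feasible selections:
- 3×Q10 + 3×Q5: time 15, value 120
- 1×Q8 + 2×Q10 + 3×Q5: time 17, value 119
Best: 120 marks.

120 marks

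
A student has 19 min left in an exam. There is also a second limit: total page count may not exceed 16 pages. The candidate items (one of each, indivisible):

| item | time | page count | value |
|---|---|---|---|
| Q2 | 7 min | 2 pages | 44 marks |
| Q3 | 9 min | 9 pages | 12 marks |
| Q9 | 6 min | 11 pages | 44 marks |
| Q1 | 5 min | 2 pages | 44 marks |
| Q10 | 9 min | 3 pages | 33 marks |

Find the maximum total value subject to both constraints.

Feasible sets respecting both limits:
- Q2+Q9+Q1: time 18, page count 15, value 132
- Q2+Q9: time 13, page count 13, value 88
- Q2+Q1: time 12, page count 4, value 88
Best: 132 marks.

132 marks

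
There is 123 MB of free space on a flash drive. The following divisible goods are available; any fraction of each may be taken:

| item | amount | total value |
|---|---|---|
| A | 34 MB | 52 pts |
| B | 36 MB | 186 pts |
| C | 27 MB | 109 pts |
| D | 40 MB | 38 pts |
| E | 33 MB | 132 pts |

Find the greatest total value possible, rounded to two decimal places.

Take in order of value per unit:
- B (186/36 per unit): all 36 → value 186, running total 186.00
- C (109/27 per unit): all 27 → value 109, running total 295.00
- E (132/33 per unit): all 33 → value 132, running total 427.00
- A (52/34 per unit): 27 of 34 → value 27×52/34 = 41.2941, running total 468.29
Total 468.29.

468.29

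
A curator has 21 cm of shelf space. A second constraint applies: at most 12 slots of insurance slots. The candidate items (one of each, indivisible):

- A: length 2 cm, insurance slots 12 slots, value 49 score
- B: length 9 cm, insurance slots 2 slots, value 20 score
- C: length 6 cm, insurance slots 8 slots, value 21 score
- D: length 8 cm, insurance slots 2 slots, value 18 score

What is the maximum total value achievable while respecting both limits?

49 score

Feasible sets respecting both limits:
- A: length 2, insurance slots 12, value 49
- B+C: length 15, insurance slots 10, value 41
- C+D: length 14, insurance slots 10, value 39
Best: 49 score.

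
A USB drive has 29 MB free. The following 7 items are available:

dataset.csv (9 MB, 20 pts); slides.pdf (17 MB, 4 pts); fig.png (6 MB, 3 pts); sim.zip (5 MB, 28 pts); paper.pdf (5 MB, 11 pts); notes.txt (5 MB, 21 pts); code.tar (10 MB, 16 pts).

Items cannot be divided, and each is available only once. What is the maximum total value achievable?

85 pts

Check high-value combinations within 29 MB:
- dataset.csv+sim.zip+notes.txt+code.tar: size 9+5+5+10=29, value 20+28+21+16=85
- dataset.csv+sim.zip+paper.pdf+notes.txt: size 9+5+5+5=24, value 20+28+11+21=80
- sim.zip+paper.pdf+notes.txt+code.tar: size 5+5+5+10=25, value 28+11+21+16=76
- dataset.csv+sim.zip+paper.pdf+code.tar: size 9+5+5+10=29, value 20+28+11+16=75
Best: 85 pts.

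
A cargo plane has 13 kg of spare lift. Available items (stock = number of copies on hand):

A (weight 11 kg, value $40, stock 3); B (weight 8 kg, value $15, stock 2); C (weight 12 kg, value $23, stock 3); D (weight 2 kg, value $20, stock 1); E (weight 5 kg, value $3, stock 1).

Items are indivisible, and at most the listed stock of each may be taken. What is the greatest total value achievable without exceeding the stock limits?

$60

Best selections within weight 13 and stock limits:
- 1×A + 1×D: weight 13, value 60
- 1×A: weight 11, value 40
- 1×B + 1×D: weight 10, value 35
- 1×D + 1×E: weight 7, value 23
Best: $60.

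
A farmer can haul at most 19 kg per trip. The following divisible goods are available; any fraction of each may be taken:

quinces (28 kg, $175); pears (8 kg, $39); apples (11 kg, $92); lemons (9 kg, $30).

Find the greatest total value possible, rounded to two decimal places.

Take in order of value per unit:
- apples (92/11 per unit): all 11 → value 92, running total 92.00
- quinces (175/28 per unit): 8 of 28 → value 8×175/28 = 50.0000, running total 142.00
Total 142.00.

142.00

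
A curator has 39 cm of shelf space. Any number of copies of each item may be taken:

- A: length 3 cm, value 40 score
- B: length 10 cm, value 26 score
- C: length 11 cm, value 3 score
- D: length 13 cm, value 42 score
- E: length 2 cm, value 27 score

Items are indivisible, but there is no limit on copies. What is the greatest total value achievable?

526 score

Best value-per-unit is E at 27/2; filling with it alone gives 19×27 = 513.
Optimal mix: 1×A + 18×E → length 39, value 526.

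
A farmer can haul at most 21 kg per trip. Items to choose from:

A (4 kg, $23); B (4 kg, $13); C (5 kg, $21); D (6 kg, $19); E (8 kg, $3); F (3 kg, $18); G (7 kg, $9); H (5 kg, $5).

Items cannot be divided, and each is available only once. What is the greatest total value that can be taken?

Check high-value combinations within 21 kg:
- A+C+D+F: weight 4+5+6+3=18, value 23+21+19+18=81
- A+B+C+F+H: weight 4+4+5+3+5=21, value 23+13+21+18+5=80
- A+B+C+D: weight 4+4+5+6=19, value 23+13+21+19=76
Best: $81.

$81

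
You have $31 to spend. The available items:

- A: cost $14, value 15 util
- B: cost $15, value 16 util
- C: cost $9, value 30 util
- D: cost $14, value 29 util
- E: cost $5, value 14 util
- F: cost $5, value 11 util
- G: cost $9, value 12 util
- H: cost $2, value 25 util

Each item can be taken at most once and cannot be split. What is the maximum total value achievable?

98 util

Check high-value combinations within $31:
- C+D+E+H: cost 9+14+5+2=30, value 30+29+14+25=98
- C+D+F+H: cost 9+14+5+2=30, value 30+29+11+25=95
- C+E+F+G+H: cost 9+5+5+9+2=30, value 30+14+11+12+25=92
Best: 98 util.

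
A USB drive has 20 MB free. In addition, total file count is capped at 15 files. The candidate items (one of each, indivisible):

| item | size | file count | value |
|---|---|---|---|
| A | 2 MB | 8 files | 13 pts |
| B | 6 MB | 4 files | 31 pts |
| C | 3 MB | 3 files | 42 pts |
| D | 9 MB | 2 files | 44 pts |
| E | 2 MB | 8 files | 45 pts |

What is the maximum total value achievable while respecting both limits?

131 pts

Feasible sets respecting both limits:
- C+D+E: size 14, file count 13, value 131
- B+D+E: size 17, file count 14, value 120
- B+C+E: size 11, file count 15, value 118
Best: 131 pts.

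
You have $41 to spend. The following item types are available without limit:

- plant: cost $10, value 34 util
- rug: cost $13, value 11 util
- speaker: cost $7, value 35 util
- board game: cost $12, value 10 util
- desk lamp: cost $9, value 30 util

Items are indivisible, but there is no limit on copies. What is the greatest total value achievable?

175 util

Best value-per-unit is speaker at 35/7, and filling with it alone uses cost 5×7=35. No mix of the others beats 5×35 = 175.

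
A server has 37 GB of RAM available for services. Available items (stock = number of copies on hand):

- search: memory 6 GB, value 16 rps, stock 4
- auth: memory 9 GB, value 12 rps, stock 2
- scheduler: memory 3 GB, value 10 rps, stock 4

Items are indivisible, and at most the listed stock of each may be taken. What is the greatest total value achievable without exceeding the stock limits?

104 rps

Best selections within memory 37 and stock limits:
- 4×search + 4×scheduler: memory 36, value 104
- 4×search + 3×scheduler: memory 33, value 94
- 3×search + 1×auth + 3×scheduler: memory 36, value 90
Best: 104 rps.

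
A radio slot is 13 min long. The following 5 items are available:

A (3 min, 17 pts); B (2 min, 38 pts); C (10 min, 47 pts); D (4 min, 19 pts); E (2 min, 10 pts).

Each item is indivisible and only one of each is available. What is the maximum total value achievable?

85 pts

Check high-value combinations within 13 min:
- B+C: duration 2+10=12, value 38+47=85
- A+B+D+E: duration 3+2+4+2=11, value 17+38+19+10=84
- A+B+D: duration 3+2+4=9, value 17+38+19=74
Best: 85 pts.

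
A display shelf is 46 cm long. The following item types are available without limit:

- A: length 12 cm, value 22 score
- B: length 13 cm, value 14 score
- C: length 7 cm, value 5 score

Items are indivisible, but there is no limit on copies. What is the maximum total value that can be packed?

71 score

Best value-per-unit is A at 22/12; filling with it alone gives 3×22 = 66.
Optimal mix: 3×A + 1×C → length 43, value 71.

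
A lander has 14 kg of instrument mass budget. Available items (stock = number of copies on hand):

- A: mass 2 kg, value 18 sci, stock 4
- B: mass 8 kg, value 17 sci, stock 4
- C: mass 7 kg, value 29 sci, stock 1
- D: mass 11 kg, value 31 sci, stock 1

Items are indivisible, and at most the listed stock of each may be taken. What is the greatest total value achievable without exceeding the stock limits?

83 sci

Top feasible selections:
- 3×A + 1×C: mass 13, value 83
- 4×A: mass 8, value 72
- 3×A + 1×B: mass 14, value 71
Best: 83 sci.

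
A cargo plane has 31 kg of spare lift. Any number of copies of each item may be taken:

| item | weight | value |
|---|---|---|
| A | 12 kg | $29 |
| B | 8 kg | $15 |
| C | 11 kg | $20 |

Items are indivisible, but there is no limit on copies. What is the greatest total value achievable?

Best value-per-unit is A at 29/12; filling with it alone gives 2×29 = 58.
Optimal mix: 1×A + 1×B + 1×C → weight 31, value 64.

$64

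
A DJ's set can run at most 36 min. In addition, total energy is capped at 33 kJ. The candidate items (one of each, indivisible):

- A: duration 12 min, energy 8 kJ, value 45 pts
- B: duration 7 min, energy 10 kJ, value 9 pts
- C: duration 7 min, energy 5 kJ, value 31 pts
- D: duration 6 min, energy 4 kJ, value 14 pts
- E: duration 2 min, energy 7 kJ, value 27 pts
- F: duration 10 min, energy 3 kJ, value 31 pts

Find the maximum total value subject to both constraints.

134 pts

Feasible sets respecting both limits:
- A+C+E+F: duration 31, energy 23, value 134
- A+C+D+F: duration 35, energy 20, value 121
- A+C+D+E: duration 27, energy 24, value 117
- A+D+E+F: duration 30, energy 22, value 117
Best: 134 pts.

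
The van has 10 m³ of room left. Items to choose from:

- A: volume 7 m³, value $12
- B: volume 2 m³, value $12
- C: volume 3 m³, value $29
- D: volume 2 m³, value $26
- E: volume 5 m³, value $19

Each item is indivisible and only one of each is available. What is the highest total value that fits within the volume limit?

$74

Check high-value combinations within 10 m³:
- C+D+E: volume 3+2+5=10, value 29+26+19=74
- B+C+D: volume 2+3+2=7, value 12+29+26=67
- B+C+E: volume 2+3+5=10, value 12+29+19=60
Best: $74.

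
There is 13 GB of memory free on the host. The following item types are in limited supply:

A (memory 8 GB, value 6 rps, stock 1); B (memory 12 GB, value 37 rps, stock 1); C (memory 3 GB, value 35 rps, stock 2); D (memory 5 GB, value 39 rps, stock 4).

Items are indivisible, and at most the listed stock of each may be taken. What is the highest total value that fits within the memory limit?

Best selections within memory 13 and stock limits:
- 1×C + 2×D: memory 13, value 113
- 2×C + 1×D: memory 11, value 109
- 2×D: memory 10, value 78
Best: 113 rps.

113 rps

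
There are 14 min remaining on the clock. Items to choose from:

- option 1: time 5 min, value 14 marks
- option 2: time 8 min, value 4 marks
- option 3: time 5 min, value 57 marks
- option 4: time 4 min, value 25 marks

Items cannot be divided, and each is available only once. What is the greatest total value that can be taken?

96 marks

Check high-value combinations within 14 min:
- option 1+option 3+option 4: time 5+5+4=14, value 14+57+25=96
- option 3+option 4: time 5+4=9, value 57+25=82
- option 1+option 3: time 5+5=10, value 14+57=71
- option 2+option 3: time 8+5=13, value 4+57=61
- option 3: time 5, value 57
Best: 96 marks.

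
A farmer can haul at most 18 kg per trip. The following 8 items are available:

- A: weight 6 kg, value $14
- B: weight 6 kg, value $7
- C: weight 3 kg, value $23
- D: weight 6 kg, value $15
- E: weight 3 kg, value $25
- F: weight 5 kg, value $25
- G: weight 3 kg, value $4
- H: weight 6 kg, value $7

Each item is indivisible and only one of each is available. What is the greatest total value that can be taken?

$88

Check high-value combinations within 18 kg:
- C+D+E+F: weight 3+6+3+5=17, value 23+15+25+25=88
- A+C+E+F: weight 6+3+3+5=17, value 14+23+25+25=87
- B+C+E+F: weight 6+3+3+5=17, value 7+23+25+25=80
- C+E+F+H: weight 3+3+5+6=17, value 23+25+25+7=80
- C+E+F+G: weight 3+3+5+3=14, value 23+25+25+4=77
Best: $88.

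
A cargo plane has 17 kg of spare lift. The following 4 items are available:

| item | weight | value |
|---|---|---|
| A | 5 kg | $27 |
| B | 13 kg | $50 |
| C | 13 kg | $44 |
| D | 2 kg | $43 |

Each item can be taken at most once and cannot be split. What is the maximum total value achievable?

Check high-value combinations within 17 kg:
- B+D: weight 13+2=15, value 50+43=93
- C+D: weight 13+2=15, value 44+43=87
- A+D: weight 5+2=7, value 27+43=70
- B: weight 13, value 50
Best: $93.

$93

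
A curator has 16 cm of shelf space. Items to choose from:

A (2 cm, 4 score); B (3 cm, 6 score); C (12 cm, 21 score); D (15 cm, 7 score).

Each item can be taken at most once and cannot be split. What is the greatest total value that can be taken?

27 score

Check high-value combinations within 16 cm:
- B+C: length 3+12=15, value 6+21=27
- A+C: length 2+12=14, value 4+21=25
- C: length 12, value 21
- A+B: length 2+3=5, value 4+6=10
Best: 27 score.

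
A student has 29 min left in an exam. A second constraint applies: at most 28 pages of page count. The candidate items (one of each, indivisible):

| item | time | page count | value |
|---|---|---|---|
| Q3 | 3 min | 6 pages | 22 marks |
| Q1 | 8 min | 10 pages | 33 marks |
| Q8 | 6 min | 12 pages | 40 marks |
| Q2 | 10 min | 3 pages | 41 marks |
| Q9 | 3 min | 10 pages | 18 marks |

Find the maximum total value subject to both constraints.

114 marks

Feasible sets respecting both limits:
- Q1+Q8+Q2: time 24, page count 25, value 114
- Q3+Q8+Q2: time 19, page count 21, value 103
- Q8+Q2+Q9: time 19, page count 25, value 99
Best: 114 marks.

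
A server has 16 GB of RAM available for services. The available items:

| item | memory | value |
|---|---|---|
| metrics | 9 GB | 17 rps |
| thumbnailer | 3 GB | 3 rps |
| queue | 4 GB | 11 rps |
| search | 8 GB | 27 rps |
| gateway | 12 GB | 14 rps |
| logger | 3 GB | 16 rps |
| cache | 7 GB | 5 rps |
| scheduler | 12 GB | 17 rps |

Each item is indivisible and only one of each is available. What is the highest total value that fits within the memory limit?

54 rps

Check high-value combinations within 16 GB:
- queue+search+logger: memory 4+8+3=15, value 11+27+16=54
- thumbnailer+search+logger: memory 3+8+3=14, value 3+27+16=46
- metrics+queue+logger: memory 9+4+3=16, value 17+11+16=44
Best: 54 rps.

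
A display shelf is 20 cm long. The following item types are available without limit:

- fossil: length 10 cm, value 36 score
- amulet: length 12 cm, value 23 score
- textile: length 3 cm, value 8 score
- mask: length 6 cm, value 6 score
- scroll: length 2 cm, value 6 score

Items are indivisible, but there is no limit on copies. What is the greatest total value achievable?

Best value-per-unit is fossil at 36/10, and filling with it alone uses length 2×10=20. No mix of the others beats 2×36 = 72.

72 score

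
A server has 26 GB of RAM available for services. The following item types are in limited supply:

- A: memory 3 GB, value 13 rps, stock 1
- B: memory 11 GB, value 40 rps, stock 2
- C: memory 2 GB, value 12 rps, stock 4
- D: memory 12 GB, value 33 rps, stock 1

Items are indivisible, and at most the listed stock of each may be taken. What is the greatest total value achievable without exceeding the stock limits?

104 rps

Top feasible selections:
- 2×B + 2×C: memory 26, value 104
- 1×A + 1×B + 4×C: memory 22, value 101
Best: 104 rps.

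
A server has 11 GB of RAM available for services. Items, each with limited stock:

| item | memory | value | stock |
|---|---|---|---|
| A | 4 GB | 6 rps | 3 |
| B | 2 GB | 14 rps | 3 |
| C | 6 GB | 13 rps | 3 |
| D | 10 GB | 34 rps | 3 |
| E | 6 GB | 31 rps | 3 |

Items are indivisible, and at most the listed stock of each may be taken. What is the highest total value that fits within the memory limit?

Best selections within memory 11 and stock limits:
- 2×B + 1×E: memory 10, value 59
- 1×A + 3×B: memory 10, value 48
- 1×B + 1×E: memory 8, value 45
- 3×B: memory 6, value 42
Best: 59 rps.

59 rps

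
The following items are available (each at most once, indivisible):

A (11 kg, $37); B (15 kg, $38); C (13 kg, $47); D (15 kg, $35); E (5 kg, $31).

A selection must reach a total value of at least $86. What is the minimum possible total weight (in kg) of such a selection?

29

Subsets with value ≥ 86, sorted by total weight:
- A+C+E: weight 29, value 115
- A+B+E: weight 31, value 106
Minimum weight: 29 kg.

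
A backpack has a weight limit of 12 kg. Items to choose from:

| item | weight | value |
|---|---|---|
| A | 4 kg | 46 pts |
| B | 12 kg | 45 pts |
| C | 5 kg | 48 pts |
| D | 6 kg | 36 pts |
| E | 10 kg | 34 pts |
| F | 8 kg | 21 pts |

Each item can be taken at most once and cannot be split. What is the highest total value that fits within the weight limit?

94 pts

Check high-value combinations within 12 kg:
- A+C: weight 4+5=9, value 46+48=94
- C+D: weight 5+6=11, value 48+36=84
- A+D: weight 4+6=10, value 46+36=82
- A+F: weight 4+8=12, value 46+21=67
- C: weight 5, value 48
Best: 94 pts.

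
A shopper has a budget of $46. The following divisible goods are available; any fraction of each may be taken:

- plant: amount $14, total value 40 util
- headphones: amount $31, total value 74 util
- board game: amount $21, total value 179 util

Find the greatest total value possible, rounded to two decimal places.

Take in order of value per unit:
- board game (179/21 per unit): all 21 → value 179, running total 179.00
- plant (40/14 per unit): all 14 → value 40, running total 219.00
- headphones (74/31 per unit): 11 of 31 → value 11×74/31 = 26.2581, running total 245.26
Total 245.26.

245.26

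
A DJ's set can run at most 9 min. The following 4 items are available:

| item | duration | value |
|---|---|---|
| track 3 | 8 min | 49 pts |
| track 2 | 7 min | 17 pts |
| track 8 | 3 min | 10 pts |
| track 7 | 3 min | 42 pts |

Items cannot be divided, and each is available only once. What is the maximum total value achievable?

Check high-value combinations within 9 min:
- track 8+track 7: duration 3+3=6, value 10+42=52
- track 3: duration 8, value 49
- track 7: duration 3, value 42
- track 2: duration 7, value 17
Best: 52 pts.

52 pts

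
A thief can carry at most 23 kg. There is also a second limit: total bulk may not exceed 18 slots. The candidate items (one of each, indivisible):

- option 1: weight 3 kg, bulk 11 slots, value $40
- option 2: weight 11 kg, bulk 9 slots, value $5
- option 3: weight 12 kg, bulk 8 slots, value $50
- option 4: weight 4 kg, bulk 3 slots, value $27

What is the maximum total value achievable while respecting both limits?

$77

Feasible sets respecting both limits:
- option 3+option 4: weight 16, bulk 11, value 77
- option 1+option 4: weight 7, bulk 14, value 67
- option 2+option 3: weight 23, bulk 17, value 55
- option 3: weight 12, bulk 8, value 50
Best: $77.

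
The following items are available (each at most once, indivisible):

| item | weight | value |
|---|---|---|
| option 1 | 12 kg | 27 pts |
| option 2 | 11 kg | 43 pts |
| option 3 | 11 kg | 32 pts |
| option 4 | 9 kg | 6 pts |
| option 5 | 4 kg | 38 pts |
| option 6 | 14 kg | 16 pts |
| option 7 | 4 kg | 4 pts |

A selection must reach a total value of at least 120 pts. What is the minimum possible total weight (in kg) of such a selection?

38

Subsets with value ≥ 120, sorted by total weight:
- option 1+option 2+option 3+option 5: weight 38, value 140
- option 2+option 3+option 4+option 5+option 7: weight 39, value 123
- option 2+option 3+option 5+option 6: weight 40, value 129
Minimum weight: 38 kg.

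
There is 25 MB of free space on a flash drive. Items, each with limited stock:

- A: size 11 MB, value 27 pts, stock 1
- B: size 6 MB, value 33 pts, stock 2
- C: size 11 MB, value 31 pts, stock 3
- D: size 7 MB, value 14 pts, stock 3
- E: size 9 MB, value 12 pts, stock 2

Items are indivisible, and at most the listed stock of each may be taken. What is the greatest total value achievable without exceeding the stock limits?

Top feasible selections:
- 2×B + 1×C: size 23, value 97
- 1×A + 2×B: size 23, value 93
- 2×B + 1×D: size 19, value 80
- 2×B + 1×E: size 21, value 78
Best: 97 pts.

97 pts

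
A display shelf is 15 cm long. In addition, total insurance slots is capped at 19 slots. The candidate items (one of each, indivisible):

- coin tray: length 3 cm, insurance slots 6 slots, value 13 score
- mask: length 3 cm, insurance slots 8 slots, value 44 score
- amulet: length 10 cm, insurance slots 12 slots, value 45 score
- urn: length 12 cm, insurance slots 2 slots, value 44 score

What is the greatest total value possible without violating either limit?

Feasible sets respecting both limits:
- mask+urn: length 15, insurance slots 10, value 88
- coin tray+amulet: length 13, insurance slots 18, value 58
- coin tray+mask: length 6, insurance slots 14, value 57
Best: 88 score.

88 score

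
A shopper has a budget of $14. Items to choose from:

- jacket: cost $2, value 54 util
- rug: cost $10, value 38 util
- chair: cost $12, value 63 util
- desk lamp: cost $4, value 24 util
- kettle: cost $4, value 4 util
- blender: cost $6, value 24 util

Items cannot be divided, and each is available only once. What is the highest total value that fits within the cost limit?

Check high-value combinations within $14:
- jacket+chair: cost 2+12=14, value 54+63=117
- jacket+desk lamp+blender: cost 2+4+6=12, value 54+24+24=102
- jacket+rug: cost 2+10=12, value 54+38=92
- jacket+desk lamp+kettle: cost 2+4+4=10, value 54+24+4=82
Best: 117 util.

117 util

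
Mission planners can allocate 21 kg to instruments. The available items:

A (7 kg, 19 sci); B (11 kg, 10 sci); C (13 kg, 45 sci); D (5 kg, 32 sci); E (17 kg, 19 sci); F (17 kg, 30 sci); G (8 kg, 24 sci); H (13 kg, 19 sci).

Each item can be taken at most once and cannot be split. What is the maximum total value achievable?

77 sci

Check high-value combinations within 21 kg:
- C+D: mass 13+5=18, value 45+32=77
- A+D+G: mass 7+5+8=20, value 19+32+24=75
- C+G: mass 13+8=21, value 45+24=69
- A+C: mass 7+13=20, value 19+45=64
Best: 77 sci.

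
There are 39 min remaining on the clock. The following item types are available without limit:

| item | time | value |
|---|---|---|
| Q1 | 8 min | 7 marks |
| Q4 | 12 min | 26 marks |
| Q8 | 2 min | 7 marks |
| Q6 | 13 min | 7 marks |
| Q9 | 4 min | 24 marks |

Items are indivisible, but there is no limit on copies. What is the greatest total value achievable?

223 marks

Best value-per-unit is Q9 at 24/4; filling with it alone gives 9×24 = 216.
Optimal mix: 1×Q8 + 9×Q9 → time 38, value 223.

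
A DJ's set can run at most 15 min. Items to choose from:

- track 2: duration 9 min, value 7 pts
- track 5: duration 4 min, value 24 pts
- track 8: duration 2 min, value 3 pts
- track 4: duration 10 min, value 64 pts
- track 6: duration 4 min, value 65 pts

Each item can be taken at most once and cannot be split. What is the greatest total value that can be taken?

Check high-value combinations within 15 min:
- track 4+track 6: duration 10+4=14, value 64+65=129
- track 5+track 8+track 6: duration 4+2+4=10, value 24+3+65=92
- track 5+track 6: duration 4+4=8, value 24+65=89
- track 5+track 4: duration 4+10=14, value 24+64=88
- track 2+track 8+track 6: duration 9+2+4=15, value 7+3+65=75
Best: 129 pts.

129 pts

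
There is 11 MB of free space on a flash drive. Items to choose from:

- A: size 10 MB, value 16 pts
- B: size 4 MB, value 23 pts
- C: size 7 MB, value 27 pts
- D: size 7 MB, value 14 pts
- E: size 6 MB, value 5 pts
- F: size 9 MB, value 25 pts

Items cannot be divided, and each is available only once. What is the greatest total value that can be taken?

50 pts

This is a 0/1 knapsack; check combinations near the capacity.
- B+C: size 4+7=11, value 23+27=50
- B+D: size 4+7=11, value 23+14=37
- B+E: size 4+6=10, value 23+5=28
- C: size 7, value 27
Best: 50 pts.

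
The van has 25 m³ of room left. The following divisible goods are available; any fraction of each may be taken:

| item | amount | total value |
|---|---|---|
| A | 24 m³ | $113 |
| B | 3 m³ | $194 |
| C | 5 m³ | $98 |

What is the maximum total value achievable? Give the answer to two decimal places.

372.04

Take in order of value per unit:
- B (194/3 per unit): all 3 → value 194, running total 194.00
- C (98/5 per unit): all 5 → value 98, running total 292.00
- A (113/24 per unit): 17 of 24 → value 17×113/24 = 80.0417, running total 372.04
Total 372.04.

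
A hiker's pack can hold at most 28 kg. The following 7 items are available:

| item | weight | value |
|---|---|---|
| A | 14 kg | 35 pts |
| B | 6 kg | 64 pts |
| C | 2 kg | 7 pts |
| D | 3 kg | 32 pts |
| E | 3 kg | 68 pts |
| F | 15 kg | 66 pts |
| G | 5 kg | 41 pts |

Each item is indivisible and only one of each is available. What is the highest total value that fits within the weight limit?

Check high-value combinations within 28 kg:
- B+D+E+F: weight 6+3+3+15=27, value 64+32+68+66=230
- C+D+E+F+G: weight 2+3+3+15+5=28, value 7+32+68+66+41=214
- B+C+D+E+G: weight 6+2+3+3+5=19, value 64+7+32+68+41=212
- A+B+E+G: weight 14+6+3+5=28, value 35+64+68+41=208
Best: 230 pts.

230 pts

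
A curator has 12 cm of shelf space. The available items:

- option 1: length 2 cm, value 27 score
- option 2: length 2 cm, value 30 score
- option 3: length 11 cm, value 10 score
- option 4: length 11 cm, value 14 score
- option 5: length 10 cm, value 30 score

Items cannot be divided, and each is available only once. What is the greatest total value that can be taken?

Check high-value combinations within 12 cm:
- option 2+option 5: length 2+10=12, value 30+30=60
- option 1+option 2: length 2+2=4, value 27+30=57
- option 1+option 5: length 2+10=12, value 27+30=57
- option 2: length 2, value 30
- option 5: length 10, value 30
Best: 60 score.

60 score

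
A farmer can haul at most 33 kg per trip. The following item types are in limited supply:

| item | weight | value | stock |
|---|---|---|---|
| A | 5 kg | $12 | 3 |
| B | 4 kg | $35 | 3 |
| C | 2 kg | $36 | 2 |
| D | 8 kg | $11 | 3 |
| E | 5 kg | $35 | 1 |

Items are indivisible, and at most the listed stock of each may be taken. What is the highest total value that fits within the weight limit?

$236

Top feasible selections:
- 2×A + 3×B + 2×C + 1×E: weight 31, value 236
- 1×A + 3×B + 2×C + 1×E: weight 26, value 224
- 3×B + 2×C + 1×D + 1×E: weight 29, value 223
Best: $236.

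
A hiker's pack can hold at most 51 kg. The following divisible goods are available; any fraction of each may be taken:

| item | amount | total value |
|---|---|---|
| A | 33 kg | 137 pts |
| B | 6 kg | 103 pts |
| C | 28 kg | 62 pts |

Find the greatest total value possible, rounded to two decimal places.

Take in order of value per unit:
- B (103/6 per unit): all 6 → value 103, running total 103.00
- A (137/33 per unit): all 33 → value 137, running total 240.00
- C (62/28 per unit): 12 of 28 → value 12×62/28 = 26.5714, running total 266.57
Total 266.57.

266.57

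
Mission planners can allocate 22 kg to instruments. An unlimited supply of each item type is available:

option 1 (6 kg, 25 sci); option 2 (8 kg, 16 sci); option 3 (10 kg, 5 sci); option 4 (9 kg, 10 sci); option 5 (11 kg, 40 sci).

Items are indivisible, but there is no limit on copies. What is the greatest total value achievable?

Best value-per-unit is option 1 at 25/6; filling with it alone gives 3×25 = 75.
Optimal mix: 2×option 5 → mass 22, value 80.

80 sci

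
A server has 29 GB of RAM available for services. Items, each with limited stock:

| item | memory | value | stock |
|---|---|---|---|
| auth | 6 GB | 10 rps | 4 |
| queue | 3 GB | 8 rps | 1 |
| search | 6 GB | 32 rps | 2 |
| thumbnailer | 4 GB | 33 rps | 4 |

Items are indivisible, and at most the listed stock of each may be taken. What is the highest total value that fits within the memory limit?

196 rps

Best selections within memory 29 and stock limits:
- 2×search + 4×thumbnailer: memory 28, value 196
- 1×auth + 1×search + 4×thumbnailer: memory 28, value 174
- 1×queue + 1×search + 4×thumbnailer: memory 25, value 172
Best: 196 rps.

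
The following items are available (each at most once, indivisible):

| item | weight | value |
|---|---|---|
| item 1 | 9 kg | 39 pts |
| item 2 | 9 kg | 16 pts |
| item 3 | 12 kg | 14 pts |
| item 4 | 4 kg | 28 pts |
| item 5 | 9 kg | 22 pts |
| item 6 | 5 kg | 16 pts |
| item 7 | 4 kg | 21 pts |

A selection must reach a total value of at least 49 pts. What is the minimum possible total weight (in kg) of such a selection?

Subsets with value ≥ 49, sorted by total weight:
- item 4+item 7: weight 8, value 49
- item 1+item 4: weight 13, value 67
- item 4+item 6+item 7: weight 13, value 65
- item 1+item 7: weight 13, value 60
Minimum weight: 8 kg.

8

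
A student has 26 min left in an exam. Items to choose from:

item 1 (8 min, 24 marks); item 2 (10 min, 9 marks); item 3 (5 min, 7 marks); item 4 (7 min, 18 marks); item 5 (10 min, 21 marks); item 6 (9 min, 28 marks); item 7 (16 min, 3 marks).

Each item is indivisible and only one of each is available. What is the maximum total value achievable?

Check high-value combinations within 26 min:
- item 1+item 4+item 6: time 8+7+9=24, value 24+18+28=70
- item 4+item 5+item 6: time 7+10+9=26, value 18+21+28=67
- item 1+item 4+item 5: time 8+7+10=25, value 24+18+21=63
- item 1+item 3+item 6: time 8+5+9=22, value 24+7+28=59
- item 3+item 5+item 6: time 5+10+9=24, value 7+21+28=56
Best: 70 marks.

70 marks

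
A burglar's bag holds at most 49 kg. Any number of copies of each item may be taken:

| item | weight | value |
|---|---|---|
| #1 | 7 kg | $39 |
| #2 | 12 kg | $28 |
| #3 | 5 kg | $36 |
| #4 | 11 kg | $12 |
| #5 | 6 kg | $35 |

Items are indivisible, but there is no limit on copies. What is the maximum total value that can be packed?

$330

Best value-per-unit is #3 at 36/5; filling with it alone gives 9×36 = 324.
Optimal mix: 2×#1 + 7×#3 → weight 49, value 330.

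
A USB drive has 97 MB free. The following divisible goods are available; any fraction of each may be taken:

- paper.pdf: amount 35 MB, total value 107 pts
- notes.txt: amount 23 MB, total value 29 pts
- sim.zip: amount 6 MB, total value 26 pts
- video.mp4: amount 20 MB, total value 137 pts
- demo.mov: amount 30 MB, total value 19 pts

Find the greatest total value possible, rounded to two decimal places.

Take in order of value per unit:
- video.mp4 (137/20 per unit): all 20 → value 137, running total 137.00
- sim.zip (26/6 per unit): all 6 → value 26, running total 163.00
- paper.pdf (107/35 per unit): all 35 → value 107, running total 270.00
- notes.txt (29/23 per unit): all 23 → value 29, running total 299.00
- demo.mov (19/30 per unit): 13 of 30 → value 13×19/30 = 8.2333, running total 307.23
Total 307.23.

307.23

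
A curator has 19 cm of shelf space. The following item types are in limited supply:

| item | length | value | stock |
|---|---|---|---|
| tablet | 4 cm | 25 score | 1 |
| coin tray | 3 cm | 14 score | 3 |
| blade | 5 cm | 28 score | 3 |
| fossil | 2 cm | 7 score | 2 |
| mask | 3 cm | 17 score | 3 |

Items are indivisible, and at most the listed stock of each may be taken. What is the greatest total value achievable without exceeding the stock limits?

Top feasible selections:
- 1×tablet + 3×blade: length 19, value 109
- 2×blade + 3×mask: length 19, value 107
- 1×tablet + 2×blade + 1×fossil + 1×mask: length 19, value 105
- 1×tablet + 1×blade + 3×mask: length 18, value 104
Best: 109 score.

109 score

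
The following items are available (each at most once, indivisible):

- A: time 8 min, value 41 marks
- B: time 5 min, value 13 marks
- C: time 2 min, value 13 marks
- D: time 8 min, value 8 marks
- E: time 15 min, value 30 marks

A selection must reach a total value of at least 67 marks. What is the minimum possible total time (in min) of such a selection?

Subsets with value ≥ 67, sorted by total time:
- A+B+C: time 15, value 67
- A+B+C+D: time 23, value 75
Minimum time: 15 min.

15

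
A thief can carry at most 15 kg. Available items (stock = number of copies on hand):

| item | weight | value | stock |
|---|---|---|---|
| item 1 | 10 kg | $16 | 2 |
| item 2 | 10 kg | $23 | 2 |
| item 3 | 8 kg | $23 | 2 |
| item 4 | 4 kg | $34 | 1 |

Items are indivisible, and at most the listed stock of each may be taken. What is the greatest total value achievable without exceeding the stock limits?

$57

Top feasible selections:
- 1×item 3 + 1×item 4: weight 12, value 57
- 1×item 2 + 1×item 4: weight 14, value 57
- 1×item 1 + 1×item 4: weight 14, value 50
Best: $57.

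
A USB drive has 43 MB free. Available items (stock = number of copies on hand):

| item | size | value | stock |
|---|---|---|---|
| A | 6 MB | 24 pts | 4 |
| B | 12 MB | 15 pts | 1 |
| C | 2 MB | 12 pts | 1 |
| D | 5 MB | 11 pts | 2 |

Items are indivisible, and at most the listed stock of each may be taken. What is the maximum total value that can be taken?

Top feasible selections:
- 4×A + 1×B + 1×C + 1×D: size 43, value 134
- 4×A + 1×C + 2×D: size 36, value 130
- 4×A + 1×B + 1×C: size 38, value 123
- 4×A + 1×B + 1×D: size 41, value 122
Best: 134 pts.

134 pts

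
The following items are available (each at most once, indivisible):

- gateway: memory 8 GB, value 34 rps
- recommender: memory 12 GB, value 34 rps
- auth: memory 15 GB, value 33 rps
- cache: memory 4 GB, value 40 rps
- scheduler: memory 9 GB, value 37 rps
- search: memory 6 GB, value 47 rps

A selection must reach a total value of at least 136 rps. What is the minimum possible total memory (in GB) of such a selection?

27

Subsets with value ≥ 136, sorted by total memory:
- gateway+cache+scheduler+search: memory 27, value 158
- gateway+recommender+cache+search: memory 30, value 155
Minimum memory: 27 GB.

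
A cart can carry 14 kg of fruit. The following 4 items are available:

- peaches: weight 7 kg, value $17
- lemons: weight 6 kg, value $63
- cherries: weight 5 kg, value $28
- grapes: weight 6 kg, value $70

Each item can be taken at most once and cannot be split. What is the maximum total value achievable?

Check high-value combinations within 14 kg:
- lemons+grapes: weight 6+6=12, value 63+70=133
- cherries+grapes: weight 5+6=11, value 28+70=98
- lemons+cherries: weight 6+5=11, value 63+28=91
- peaches+grapes: weight 7+6=13, value 17+70=87
Best: $133.

$133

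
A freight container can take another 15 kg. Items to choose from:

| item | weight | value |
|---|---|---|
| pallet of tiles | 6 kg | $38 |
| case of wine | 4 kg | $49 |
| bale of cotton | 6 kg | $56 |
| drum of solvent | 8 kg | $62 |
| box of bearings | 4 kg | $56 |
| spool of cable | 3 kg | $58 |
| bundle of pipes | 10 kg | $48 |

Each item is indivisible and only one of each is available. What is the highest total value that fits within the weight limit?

Check high-value combinations within 15 kg:
- drum of solvent+box of bearings+spool of cable: weight 8+4+3=15, value 62+56+58=176
- bale of cotton+box of bearings+spool of cable: weight 6+4+3=13, value 56+56+58=170
- case of wine+drum of solvent+spool of cable: weight 4+8+3=15, value 49+62+58=169
- case of wine+box of bearings+spool of cable: weight 4+4+3=11, value 49+56+58=163
Best: $176.

$176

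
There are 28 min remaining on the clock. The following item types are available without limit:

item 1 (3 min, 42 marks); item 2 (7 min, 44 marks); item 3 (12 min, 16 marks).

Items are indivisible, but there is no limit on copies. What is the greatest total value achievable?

Best value-per-unit is item 1 at 42/3, and filling with it alone uses time 9×3=27. No mix of the others beats 9×42 = 378.

378 marks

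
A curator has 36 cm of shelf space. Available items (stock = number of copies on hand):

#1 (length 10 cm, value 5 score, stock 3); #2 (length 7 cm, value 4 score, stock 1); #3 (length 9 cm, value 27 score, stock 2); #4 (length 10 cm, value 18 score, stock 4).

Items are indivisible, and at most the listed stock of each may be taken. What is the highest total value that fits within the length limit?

76 score

Top feasible selections:
- 1×#2 + 2×#3 + 1×#4: length 35, value 76
- 2×#3 + 1×#4: length 28, value 72
- 1×#2 + 1×#3 + 2×#4: length 36, value 67
Best: 76 score.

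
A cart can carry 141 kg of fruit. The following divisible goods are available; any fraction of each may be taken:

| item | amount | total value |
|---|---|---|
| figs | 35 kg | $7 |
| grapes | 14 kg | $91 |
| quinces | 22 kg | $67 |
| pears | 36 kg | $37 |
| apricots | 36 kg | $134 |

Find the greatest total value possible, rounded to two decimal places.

335.60

Take in order of value per unit:
- grapes (91/14 per unit): all 14 → value 91, running total 91.00
- apricots (134/36 per unit): all 36 → value 134, running total 225.00
- quinces (67/22 per unit): all 22 → value 67, running total 292.00
- pears (37/36 per unit): all 36 → value 37, running total 329.00
- figs (7/35 per unit): 33 of 35 → value 33×7/35 = 6.6000, running total 335.60
Total 335.60.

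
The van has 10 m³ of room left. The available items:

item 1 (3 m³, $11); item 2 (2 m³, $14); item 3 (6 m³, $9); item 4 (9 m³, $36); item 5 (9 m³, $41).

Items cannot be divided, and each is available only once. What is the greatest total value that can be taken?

Check high-value combinations within 10 m³:
- item 5: volume 9, value 41
- item 4: volume 9, value 36
- item 1+item 2: volume 3+2=5, value 11+14=25
- item 2+item 3: volume 2+6=8, value 14+9=23
Best: $41.

$41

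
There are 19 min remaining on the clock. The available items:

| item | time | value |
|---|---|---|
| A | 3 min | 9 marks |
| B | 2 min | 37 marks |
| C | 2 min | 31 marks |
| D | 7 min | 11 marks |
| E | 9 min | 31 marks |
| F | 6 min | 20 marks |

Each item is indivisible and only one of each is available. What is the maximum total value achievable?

119 marks

Check high-value combinations within 19 min:
- B+C+E+F: time 2+2+9+6=19, value 37+31+31+20=119
- A+B+C+E: time 3+2+2+9=16, value 9+37+31+31=108
- B+C+E: time 2+2+9=13, value 37+31+31=99
Best: 119 marks.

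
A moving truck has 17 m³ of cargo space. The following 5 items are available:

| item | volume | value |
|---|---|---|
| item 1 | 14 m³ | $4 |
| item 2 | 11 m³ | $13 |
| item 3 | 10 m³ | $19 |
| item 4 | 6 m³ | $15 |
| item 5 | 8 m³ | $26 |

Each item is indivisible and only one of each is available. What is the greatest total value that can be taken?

Check high-value combinations within 17 m³:
- item 4+item 5: volume 6+8=14, value 15+26=41
- item 3+item 4: volume 10+6=16, value 19+15=34
- item 2+item 4: volume 11+6=17, value 13+15=28
- item 5: volume 8, value 26
- item 3: volume 10, value 19
Best: $41.

$41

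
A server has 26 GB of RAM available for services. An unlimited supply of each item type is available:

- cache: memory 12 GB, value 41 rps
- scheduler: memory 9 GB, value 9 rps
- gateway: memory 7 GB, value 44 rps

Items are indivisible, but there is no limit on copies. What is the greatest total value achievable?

132 rps

Best value-per-unit is gateway at 44/7, and filling with it alone uses memory 3×7=21. No mix of the others beats 3×44 = 132.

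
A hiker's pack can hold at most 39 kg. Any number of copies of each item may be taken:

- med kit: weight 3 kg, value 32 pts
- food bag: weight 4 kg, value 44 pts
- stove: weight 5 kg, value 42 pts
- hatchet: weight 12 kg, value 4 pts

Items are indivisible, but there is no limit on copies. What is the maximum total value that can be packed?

428 pts

Best value-per-unit is food bag at 44/4; filling with it alone gives 9×44 = 396.
Optimal mix: 1×med kit + 9×food bag → weight 39, value 428.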